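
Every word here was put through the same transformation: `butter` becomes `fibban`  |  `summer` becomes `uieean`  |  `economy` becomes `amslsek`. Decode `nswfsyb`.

rowboat

b(1)→f(5) and u(20)→i(8) fit y≡7x+24 (mod 26); the inverse of 7 mod 26 is 15. Treating letters as 0–25, the rule is x ↦ 7x + 24 (mod 26).
Reversing it on nswfsyb: n(13)→15·(13−24)≡17=r; s(18)→15·(18−24)≡14=o; w(22)→15·(22−24)≡22=w; f(5)→15·(5−24)≡1=b; s(18)→15·(18−24)≡14=o; y(24)→15·(24−24)≡0=a; b(1)→15·(1−24)≡19=t (all mod 26).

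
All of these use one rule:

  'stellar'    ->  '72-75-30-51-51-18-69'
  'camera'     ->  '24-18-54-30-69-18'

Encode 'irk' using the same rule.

The formula is n = 3×(alphabet index, a=1) + 15.
Applying it to irk: i=9→42, r=18→69, k=11→48.

42-69-48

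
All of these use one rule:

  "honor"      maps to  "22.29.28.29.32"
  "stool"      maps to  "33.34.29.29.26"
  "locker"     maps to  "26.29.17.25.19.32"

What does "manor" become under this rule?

Each letter is replaced by its alphabet position (a=1..z=26) + 14.
For manor: m=13→27, a=1→15, n=14→28, o=15→29, r=18→32.

27.15.28.29.32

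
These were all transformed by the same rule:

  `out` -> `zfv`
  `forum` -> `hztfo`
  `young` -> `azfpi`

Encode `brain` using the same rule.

dtltp

The rule splits by letter class: vowels +11, consonants +2.
Applying it to brain: b(cons)+2=d, r(cons)+2=t, a(vowel)+11=l, i(vowel)+11=t, n(cons)+2=p.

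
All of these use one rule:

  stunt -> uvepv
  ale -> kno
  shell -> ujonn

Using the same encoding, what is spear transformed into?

The shift depends on letter class: consonant s→u is +2, but vowel u→e is +10. Vowels shift forward by 10 and consonants shift forward by 2.
For spear: s(cons)+2=u, p(cons)+2=r, e(vowel)+10=o, a(vowel)+10=k, r(cons)+2=t.

urokt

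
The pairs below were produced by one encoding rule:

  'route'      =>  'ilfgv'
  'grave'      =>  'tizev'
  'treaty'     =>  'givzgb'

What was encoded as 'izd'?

raw

This is the alphabet-reversal cipher (Atbash): a becomes z, b becomes y, etc.
Decoding izd: i↔r, z↔a, d↔w.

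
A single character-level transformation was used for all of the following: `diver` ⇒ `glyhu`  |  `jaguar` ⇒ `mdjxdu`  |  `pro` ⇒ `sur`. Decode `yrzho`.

Compare letters: d→g is +3, i→l is +3, v→y is +3 — a constant shift. Every letter moves 3 places later in the alphabet, wrapping around z→a.
Decoding yrzho: y−3=v, r−3=o, z−3=w, h−3=e, o−3=l.

vowel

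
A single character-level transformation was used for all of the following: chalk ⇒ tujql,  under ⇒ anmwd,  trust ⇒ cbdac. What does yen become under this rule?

Read the word backwards and shift each letter +9.
For yen: reverse → ney; then shift: n+9=w, e+9=n, y+9=h.

wnh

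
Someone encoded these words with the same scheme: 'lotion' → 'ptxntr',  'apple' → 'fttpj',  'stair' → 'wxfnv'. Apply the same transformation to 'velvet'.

The shift depends on letter class: consonant l→p is +4, but vowel o→t is +5. The rule splits by letter class: vowels +5, consonants +4.
On velvet: v(cons)+4=z, e(vowel)+5=j, l(cons)+4=p, v(cons)+4=z, e(vowel)+5=j, t(cons)+4=x.

zjpzjx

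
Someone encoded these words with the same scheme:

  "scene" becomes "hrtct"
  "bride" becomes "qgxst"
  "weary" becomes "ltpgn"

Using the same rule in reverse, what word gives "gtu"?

This is a Caesar cipher with shift 15.
Decoding gtu: g−15=r, t−15=e, u−15=f.

ref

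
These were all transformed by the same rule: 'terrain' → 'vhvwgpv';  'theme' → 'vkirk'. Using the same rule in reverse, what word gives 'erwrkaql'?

In terrain: t→v is +2, e→h is +3, r→v is +4, r→w is +5 — the shift increases by 1 each position. The shift increases by 1 at each position, starting from +2: 2, 3, 4, ….
Undoing it on erwrkaql: e−2=c, r−3=o, w−4=s, r−5=m, k−6=e, a−7=t, q−8=i, l−9=c.

cosmetic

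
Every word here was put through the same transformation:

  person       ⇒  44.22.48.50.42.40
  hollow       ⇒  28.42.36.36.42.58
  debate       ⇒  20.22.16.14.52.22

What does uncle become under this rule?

p(#16)→44 and e(#5)→22: differences scale by 2, so n = 2·pos + 12. Each letter becomes 2×(its alphabet position, a=1..z=26) + 12.
For uncle: u=21→54, n=14→40, c=3→18, l=12→36, e=5→22.

54.40.18.36.22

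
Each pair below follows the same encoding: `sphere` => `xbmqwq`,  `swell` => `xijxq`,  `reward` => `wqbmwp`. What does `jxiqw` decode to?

Shifts by position in sphere: pos 0: s→x (+5), pos 1: p→b (+12), pos 2: h→m (+5), pos 3: e→q (+12) — repeating every 2. The shifts repeat in a cycle of length 2: positions 0,1,… shift by +5, +12, then the pattern repeats.
Reversing it on jxiqw: j−5=e, x−12=l, i−5=d, q−12=e, w−5=r.

elder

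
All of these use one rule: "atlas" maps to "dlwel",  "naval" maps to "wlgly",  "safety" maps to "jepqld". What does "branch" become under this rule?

snylcm

Read the word backwards and shift each letter +11.
Applying it to branch: reverse → hcnarb; then shift: h+11=s, c+11=n, n+11=y, a+11=l, r+11=c, b+11=m.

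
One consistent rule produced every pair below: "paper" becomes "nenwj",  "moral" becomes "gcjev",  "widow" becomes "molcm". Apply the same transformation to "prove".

njcbw

p(15)→n(13) and a(0)→e(4) fit y≡11x+4 (mod 26); the inverse of 11 mod 26 is 19. Treating letters as 0–25, the rule is x ↦ 11x + 4 (mod 26).
For prove: p(15)→11·15+4≡13=n; r(17)→11·17+4≡9=j; o(14)→11·14+4≡2=c; v(21)→11·21+4≡1=b; e(4)→11·4+4≡22=w (all mod 26).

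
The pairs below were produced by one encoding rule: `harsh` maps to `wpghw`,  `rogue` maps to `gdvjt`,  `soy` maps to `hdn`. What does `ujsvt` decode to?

Compare letters: h→w is +15, a→p is +15, r→g is +15 — a constant shift. It's a constant shift of +15 (ROT15).
Reversing it on ujsvt: u−15=f, j−15=u, s−15=d, v−15=g, t−15=e.

fudge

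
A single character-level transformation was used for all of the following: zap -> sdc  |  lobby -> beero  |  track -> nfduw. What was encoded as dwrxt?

quota

The output letters match the input read backwards, each shifted +3: zap reversed is paz. The word is reversed, then every letter is shifted forward by 3.
Decoding dwrxt: shift back: d−3=a, w−3=t, r−3=o, x−3=u, t−3=q → atouq; then reverse → quota.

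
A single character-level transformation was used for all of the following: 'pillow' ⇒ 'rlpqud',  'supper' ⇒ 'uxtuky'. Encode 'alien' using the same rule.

In pillow: p→r is +2, i→l is +3, l→p is +4, l→q is +5 — the shift increases by 1 each position. The shift increases by 1 at each position, starting from +2: 2, 3, 4, ….
For alien: a+2=c, l+3=o, i+4=m, e+5=j, n+6=t.

comjt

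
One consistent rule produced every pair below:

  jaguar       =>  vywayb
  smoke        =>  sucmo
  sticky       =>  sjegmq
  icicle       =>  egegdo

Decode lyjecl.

This is an affine cipher: with a=0,…,z=25, each position x becomes (17x+24) mod 26.
Undoing it on lyjecl: l(11)→23·(11−24)≡13=n; y(24)→23·(24−24)≡0=a; j(9)→23·(9−24)≡19=t; e(4)→23·(4−24)≡8=i; c(2)→23·(2−24)≡14=o; l(11)→23·(11−24)≡13=n (all mod 26).

nation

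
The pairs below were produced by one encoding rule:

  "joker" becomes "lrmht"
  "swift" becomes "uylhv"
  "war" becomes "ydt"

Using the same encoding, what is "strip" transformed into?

uvtlr

Vowels shift forward by 3 and consonants shift forward by 2.
On strip: s(cons)+2=u, t(cons)+2=v, r(cons)+2=t, i(vowel)+3=l, p(cons)+2=r.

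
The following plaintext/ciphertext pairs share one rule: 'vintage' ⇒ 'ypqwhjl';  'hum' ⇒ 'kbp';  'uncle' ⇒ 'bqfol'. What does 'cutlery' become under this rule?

fbwolub

The shift depends on letter class: consonant v→y is +3, but vowel i→p is +7. Two shifts are in play — +7 for a/e/i/o/u, +3 for every other letter.
Applying it to cutlery: c(cons)+3=f, u(vowel)+7=b, t(cons)+3=w, l(cons)+3=o, e(vowel)+7=l, r(cons)+3=u, y(cons)+3=b.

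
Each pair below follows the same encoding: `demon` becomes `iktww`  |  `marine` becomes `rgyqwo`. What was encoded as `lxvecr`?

growth

The shift increases by 1 at each position, starting from +5: 5, 6, 7, ….
Undoing it on lxvecr: l−5=g, x−6=r, v−7=o, e−8=w, c−9=t, r−10=h.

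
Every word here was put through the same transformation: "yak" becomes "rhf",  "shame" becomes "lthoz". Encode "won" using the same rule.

uvd

The output letters match the input read backwards, each shifted +7: yak reversed is kay. Read the word backwards and shift each letter +7.
Applying it to won: reverse → now; then shift: n+7=u, o+7=v, w+7=d.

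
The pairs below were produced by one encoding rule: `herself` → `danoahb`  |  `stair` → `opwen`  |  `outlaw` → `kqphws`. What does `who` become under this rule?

sdk

It's a constant shift of +22 (ROT22).
For who: w+22=s, h+22=d, o+22=k.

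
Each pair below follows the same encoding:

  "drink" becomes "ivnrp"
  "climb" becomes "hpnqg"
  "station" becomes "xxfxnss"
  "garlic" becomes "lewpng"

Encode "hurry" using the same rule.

Shifts by position in drink: pos 0: d→i (+5), pos 1: r→v (+4), pos 2: i→n (+5), pos 3: n→r (+4) — repeating every 2. A repeating key of period 2 is used — shifts +5, +4 over and over.
Applying it to hurry: h+5=m, u+4=y, r+5=w, r+4=v, y+5=d.

mywvd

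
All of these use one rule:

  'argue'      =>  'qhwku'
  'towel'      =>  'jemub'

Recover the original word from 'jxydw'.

Compare letters: a→q is +16, r→h is +16, g→w is +16 — a constant shift. It's a constant shift of +16 (ROT16).
Reversing it on jxydw: j−16=t, x−16=h, y−16=i, d−16=n, w−16=g.

thing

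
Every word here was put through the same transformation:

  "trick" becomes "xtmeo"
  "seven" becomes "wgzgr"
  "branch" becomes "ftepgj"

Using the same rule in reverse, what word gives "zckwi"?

Shifts by position in trick: pos 0: t→x (+4), pos 1: r→t (+2), pos 2: i→m (+4), pos 3: c→e (+2) — repeating every 2. The shifts repeat in a cycle of length 2: positions 0,1,… shift by +4, +2, then the pattern repeats.
Decoding zckwi: z−4=v, c−2=a, k−4=g, w−2=u, i−4=e.

vague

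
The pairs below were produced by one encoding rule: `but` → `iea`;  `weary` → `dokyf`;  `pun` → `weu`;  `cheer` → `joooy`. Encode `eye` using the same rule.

The shift depends on letter class: consonant b→i is +7, but vowel u→e is +10. Two shifts are in play — +10 for a/e/i/o/u, +7 for every other letter.
For eye: e(vowel)+10=o, y(cons)+7=f, e(vowel)+10=o.

ofo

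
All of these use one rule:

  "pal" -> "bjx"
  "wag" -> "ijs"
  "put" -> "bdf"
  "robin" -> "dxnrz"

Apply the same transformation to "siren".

The shift depends on letter class: consonant p→b is +12, but vowel a→j is +9. The rule splits by letter class: vowels +9, consonants +12.
On siren: s(cons)+12=e, i(vowel)+9=r, r(cons)+12=d, e(vowel)+9=n, n(cons)+12=z.

erdnz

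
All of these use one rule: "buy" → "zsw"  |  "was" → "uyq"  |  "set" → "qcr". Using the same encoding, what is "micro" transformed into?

kgapm

Compare letters: b→z is +24, u→s is +24, y→w is +24 — a constant shift. Every letter moves 24 places later in the alphabet, wrapping around z→a.
Applying it to micro: m+24=k, i+24=g, c+24=a, r+24=p, o+24=m.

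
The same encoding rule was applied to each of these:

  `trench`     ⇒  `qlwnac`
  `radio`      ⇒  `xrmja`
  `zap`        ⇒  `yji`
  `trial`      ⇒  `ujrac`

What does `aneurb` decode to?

silver

The word is reversed, then every letter is shifted forward by 9.
Decoding aneurb: shift back: a−9=r, n−9=e, e−9=v, u−9=l, r−9=i, b−9=s → revlis; then reverse → silver.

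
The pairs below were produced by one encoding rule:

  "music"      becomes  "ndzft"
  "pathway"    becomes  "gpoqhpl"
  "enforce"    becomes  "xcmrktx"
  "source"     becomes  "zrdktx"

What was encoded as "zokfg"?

strip

m(12)→n(13) and u(20)→d(3) fit y≡15x+15 (mod 26); the inverse of 15 mod 26 is 7. This is an affine cipher: with a=0,…,z=25, each position x becomes (15x+15) mod 26.
Reversing it on zokfg: z(25)→7·(25−15)≡18=s; o(14)→7·(14−15)≡19=t; k(10)→7·(10−15)≡17=r; f(5)→7·(5−15)≡8=i; g(6)→7·(6−15)≡15=p (all mod 26).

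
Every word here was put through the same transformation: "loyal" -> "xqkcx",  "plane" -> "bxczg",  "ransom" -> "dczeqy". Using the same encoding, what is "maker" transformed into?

The shift depends on letter class: consonant l→x is +12, but vowel o→q is +2. Two shifts are in play — +2 for a/e/i/o/u, +12 for every other letter.
For maker: m(cons)+12=y, a(vowel)+2=c, k(cons)+12=w, e(vowel)+2=g, r(cons)+12=d.

ycwgd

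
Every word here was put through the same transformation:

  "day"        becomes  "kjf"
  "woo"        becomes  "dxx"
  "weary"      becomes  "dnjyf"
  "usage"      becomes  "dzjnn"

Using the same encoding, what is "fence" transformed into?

The shift depends on letter class: consonant d→k is +7, but vowel a→j is +9. Two shifts are in play — +9 for a/e/i/o/u, +7 for every other letter.
Applying it to fence: f(cons)+7=m, e(vowel)+9=n, n(cons)+7=u, c(cons)+7=j, e(vowel)+9=n.

mnujn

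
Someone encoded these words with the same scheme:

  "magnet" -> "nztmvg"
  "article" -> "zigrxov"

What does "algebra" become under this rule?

zotvyiz

Each pair mirrors across the alphabet (m↔n, a↔z, g↔t): positions sum to 25. Each letter is replaced by its mirror in the alphabet: a↔z, b↔y, c↔x, and so on (the Atbash cipher).
For algebra: a↔z, l↔o, g↔t, e↔v, b↔y, r↔i, a↔z.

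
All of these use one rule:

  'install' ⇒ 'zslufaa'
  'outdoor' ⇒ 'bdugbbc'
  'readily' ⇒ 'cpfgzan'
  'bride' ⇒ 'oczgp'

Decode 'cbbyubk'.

rooftop

i(8)→z(25) and n(13)→s(18) fit y≡9x+5 (mod 26); the inverse of 9 mod 26 is 3. Each letter's alphabet position (a=0..z=25) is mapped through 9·x+5 mod 26 — an affine cipher.
Decoding cbbyubk: c(2)→3·(2−5)≡17=r; b(1)→3·(1−5)≡14=o; b(1)→3·(1−5)≡14=o; y(24)→3·(24−5)≡5=f; u(20)→3·(20−5)≡19=t; b(1)→3·(1−5)≡14=o; k(10)→3·(10−5)≡15=p (all mod 26).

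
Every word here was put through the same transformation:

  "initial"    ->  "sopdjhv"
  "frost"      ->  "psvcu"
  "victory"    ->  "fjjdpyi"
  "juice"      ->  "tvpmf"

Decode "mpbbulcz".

A repeating key of period 3 is used — shifts +10, +1, +7 over and over.
Reversing it on mpbbulcz: m−10=c, p−1=o, b−7=u, b−10=r, u−1=t, l−7=e, c−10=s, z−1=y.

courtesy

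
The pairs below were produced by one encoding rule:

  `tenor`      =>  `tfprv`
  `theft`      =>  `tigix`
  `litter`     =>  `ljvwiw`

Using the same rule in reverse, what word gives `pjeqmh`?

In tenor: t→t is +0, e→f is +1, n→p is +2, o→r is +3 — the shift increases by 1 each position. Each letter shifts forward by its position index (0, 1, 2, …) — the shift grows by one for each successive letter.
Reversing it on pjeqmh: p−0=p, j−1=i, e−2=c, q−3=n, m−4=i, h−5=c.

picnic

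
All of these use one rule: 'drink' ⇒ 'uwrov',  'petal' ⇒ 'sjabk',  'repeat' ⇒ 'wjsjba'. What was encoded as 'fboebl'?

canvas

d(3)→u(20) and r(17)→w(22) fit y≡15x+1 (mod 26); the inverse of 15 mod 26 is 7. This is an affine cipher: with a=0,…,z=25, each position x becomes (15x+1) mod 26.
Undoing it on fboebl: f(5)→7·(5−1)≡2=c; b(1)→7·(1−1)≡0=a; o(14)→7·(14−1)≡13=n; e(4)→7·(4−1)≡21=v; b(1)→7·(1−1)≡0=a; l(11)→7·(11−1)≡18=s (all mod 26).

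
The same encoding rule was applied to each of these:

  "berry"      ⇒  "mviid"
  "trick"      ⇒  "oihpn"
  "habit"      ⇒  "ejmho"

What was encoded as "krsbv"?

judge

Each letter's alphabet position (a=0..z=25) is mapped through 3·x+9 mod 26 — an affine cipher.
Decoding krsbv: k(10)→9·(10−9)≡9=j; r(17)→9·(17−9)≡20=u; s(18)→9·(18−9)≡3=d; b(1)→9·(1−9)≡6=g; v(21)→9·(21−9)≡4=e (all mod 26).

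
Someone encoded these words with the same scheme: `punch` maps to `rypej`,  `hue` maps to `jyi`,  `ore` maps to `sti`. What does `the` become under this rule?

The shift depends on letter class: consonant p→r is +2, but vowel u→y is +4. Two shifts are in play — +4 for a/e/i/o/u, +2 for every other letter.
For the: t(cons)+2=v, h(cons)+2=j, e(vowel)+4=i.

vji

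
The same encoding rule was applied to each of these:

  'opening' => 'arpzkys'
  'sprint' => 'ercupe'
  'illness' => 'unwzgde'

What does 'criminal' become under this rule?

Shifts by position in opening: pos 0: o→a (+12), pos 1: p→r (+2), pos 2: e→p (+11), pos 3: n→z (+12), pos 4: i→k (+2), pos 5: n→y (+11) — repeating every 3. The shifts repeat in a cycle of length 3: positions 0,1,… shift by +12, +2, +11, then the pattern repeats.
Applying it to criminal: c+12=o, r+2=t, i+11=t, m+12=y, i+2=k, n+11=y, a+12=m, l+2=n.

ottykymn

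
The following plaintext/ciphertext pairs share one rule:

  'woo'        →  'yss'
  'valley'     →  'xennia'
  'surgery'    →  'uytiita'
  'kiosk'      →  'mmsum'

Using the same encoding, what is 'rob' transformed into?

Two shifts are in play — +4 for a/e/i/o/u, +2 for every other letter.
For rob: r(cons)+2=t, o(vowel)+4=s, b(cons)+2=d.

tsd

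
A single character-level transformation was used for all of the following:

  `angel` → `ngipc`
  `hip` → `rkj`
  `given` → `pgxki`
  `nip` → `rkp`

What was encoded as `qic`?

The output letters match the input read backwards, each shifted +2: angel reversed is legna. Two steps: reverse the string, then apply a Caesar shift of +2.
Undoing it on qic: shift back: q−2=o, i−2=g, c−2=a → oga; then reverse → ago.

ago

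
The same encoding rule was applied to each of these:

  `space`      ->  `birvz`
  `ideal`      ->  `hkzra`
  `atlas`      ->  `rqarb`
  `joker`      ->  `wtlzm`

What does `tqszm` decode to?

s(18)→b(1) and p(15)→i(8) fit y≡15x+17 (mod 26); the inverse of 15 mod 26 is 7. This is an affine cipher: with a=0,…,z=25, each position x becomes (15x+17) mod 26.
Decoding tqszm: t(19)→7·(19−17)≡14=o; q(16)→7·(16−17)≡19=t; s(18)→7·(18−17)≡7=h; z(25)→7·(25−17)≡4=e; m(12)→7·(12−17)≡17=r (all mod 26).

other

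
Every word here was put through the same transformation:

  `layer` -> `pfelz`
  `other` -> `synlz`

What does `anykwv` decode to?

wisdom

In layer: l→p is +4, a→f is +5, y→e is +6, e→l is +7 — the shift increases by 1 each position. Letter i (0-indexed) is shifted by i+4, so successive shifts are 4, 5, 6, ….
Decoding anykwv: a−4=w, n−5=i, y−6=s, k−7=d, w−8=o, v−9=m.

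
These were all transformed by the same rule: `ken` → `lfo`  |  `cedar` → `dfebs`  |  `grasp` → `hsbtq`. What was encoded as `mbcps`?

Compare letters: k→l is +1, e→f is +1, n→o is +1 — a constant shift. This is a Caesar cipher with shift 1.
Undoing it on mbcps: m−1=l, b−1=a, c−1=b, p−1=o, s−1=r.

labor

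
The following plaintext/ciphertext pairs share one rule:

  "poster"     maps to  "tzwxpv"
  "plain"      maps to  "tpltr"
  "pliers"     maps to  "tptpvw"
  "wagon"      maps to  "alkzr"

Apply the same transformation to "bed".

The rule splits by letter class: vowels +11, consonants +4.
For bed: b(cons)+4=f, e(vowel)+11=p, d(cons)+4=h.

fph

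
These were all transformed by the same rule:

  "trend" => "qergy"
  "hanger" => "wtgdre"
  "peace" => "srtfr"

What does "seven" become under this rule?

t(19)→q(16) and r(17)→e(4) fit y≡19x+19 (mod 26); the inverse of 19 mod 26 is 11. Each letter's alphabet position (a=0..z=25) is mapped through 19·x+19 mod 26 — an affine cipher.
Applying it to seven: s(18)→19·18+19≡23=x; e(4)→19·4+19≡17=r; v(21)→19·21+19≡2=c; e(4)→19·4+19≡17=r; n(13)→19·13+19≡6=g (all mod 26).

xrcrg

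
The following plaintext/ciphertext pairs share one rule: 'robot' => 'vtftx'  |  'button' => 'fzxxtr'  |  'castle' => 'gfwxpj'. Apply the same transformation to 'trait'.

xvfnx

The shift depends on letter class: consonant r→v is +4, but vowel o→t is +5. Vowels shift forward by 5 and consonants shift forward by 4.
On trait: t(cons)+4=x, r(cons)+4=v, a(vowel)+5=f, i(vowel)+5=n, t(cons)+4=x.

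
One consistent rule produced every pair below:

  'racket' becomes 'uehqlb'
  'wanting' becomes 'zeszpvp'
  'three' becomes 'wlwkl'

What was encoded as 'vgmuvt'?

In racket: r→u is +3, a→e is +4, c→h is +5, k→q is +6 — the shift increases by 1 each position. The shift increases by 1 at each position, starting from +3: 3, 4, 5, ….
Undoing it on vgmuvt: v−3=s, g−4=c, m−5=h, u−6=o, v−7=o, t−8=l.

school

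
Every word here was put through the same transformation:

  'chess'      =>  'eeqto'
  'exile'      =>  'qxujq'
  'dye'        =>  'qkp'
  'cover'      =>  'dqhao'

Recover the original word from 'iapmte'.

shadow

The word is reversed, then every letter is shifted forward by 12.
Undoing it on iapmte: shift back: i−12=w, a−12=o, p−12=d, m−12=a, t−12=h, e−12=s → wodahs; then reverse → shadow.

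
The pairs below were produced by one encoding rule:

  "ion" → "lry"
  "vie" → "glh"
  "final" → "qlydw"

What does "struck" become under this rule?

The rule splits by letter class: vowels +3, consonants +11.
For struck: s(cons)+11=d, t(cons)+11=e, r(cons)+11=c, u(vowel)+3=x, c(cons)+11=n, k(cons)+11=v.

decxnv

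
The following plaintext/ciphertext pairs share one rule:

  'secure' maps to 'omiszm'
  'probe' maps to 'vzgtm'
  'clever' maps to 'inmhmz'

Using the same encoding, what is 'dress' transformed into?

xzmoo

s(18)→o(14) and e(4)→m(12) fit y≡15x+4 (mod 26); the inverse of 15 mod 26 is 7. Treating letters as 0–25, the rule is x ↦ 15x + 4 (mod 26).
Applying it to dress: d(3)→15·3+4≡23=x; r(17)→15·17+4≡25=z; e(4)→15·4+4≡12=m; s(18)→15·18+4≡14=o; s(18)→15·18+4≡14=o (all mod 26).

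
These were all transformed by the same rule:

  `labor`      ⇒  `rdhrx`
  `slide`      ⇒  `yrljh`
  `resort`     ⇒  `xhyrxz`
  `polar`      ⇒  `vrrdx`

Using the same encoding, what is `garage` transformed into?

mdxdmh

Two shifts are in play — +3 for a/e/i/o/u, +6 for every other letter.
For garage: g(cons)+6=m, a(vowel)+3=d, r(cons)+6=x, a(vowel)+3=d, g(cons)+6=m, e(vowel)+3=h.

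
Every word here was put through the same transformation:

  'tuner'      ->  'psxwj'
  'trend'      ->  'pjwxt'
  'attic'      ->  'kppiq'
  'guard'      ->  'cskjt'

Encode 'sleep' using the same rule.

Each letter's alphabet position (a=0..z=25) is mapped through 3·x+10 mod 26 — an affine cipher.
On sleep: s(18)→3·18+10≡12=m; l(11)→3·11+10≡17=r; e(4)→3·4+10≡22=w; e(4)→3·4+10≡22=w; p(15)→3·15+10≡3=d (all mod 26).

mrwwd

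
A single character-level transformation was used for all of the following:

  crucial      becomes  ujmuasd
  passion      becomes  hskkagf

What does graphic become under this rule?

Compare letters: c→u is +18, r→j is +18, u→m is +18 — a constant shift. It's a constant shift of +18 (ROT18).
For graphic: g+18=y, r+18=j, a+18=s, p+18=h, h+18=z, i+18=a, c+18=u.

yjshzau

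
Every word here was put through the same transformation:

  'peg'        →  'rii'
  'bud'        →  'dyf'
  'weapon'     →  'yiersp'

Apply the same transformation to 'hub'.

Two shifts are in play — +4 for a/e/i/o/u, +2 for every other letter.
On hub: h(cons)+2=j, u(vowel)+4=y, b(cons)+2=d.

jyd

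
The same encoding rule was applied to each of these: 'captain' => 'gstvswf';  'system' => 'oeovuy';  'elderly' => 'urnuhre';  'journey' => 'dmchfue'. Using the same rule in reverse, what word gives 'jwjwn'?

c(2)→g(6) and a(0)→s(18) fit y≡7x+18 (mod 26); the inverse of 7 mod 26 is 15. This is an affine cipher: with a=0,…,z=25, each position x becomes (7x+18) mod 26.
Reversing it on jwjwn: j(9)→15·(9−18)≡21=v; w(22)→15·(22−18)≡8=i; j(9)→15·(9−18)≡21=v; w(22)→15·(22−18)≡8=i; n(13)→15·(13−18)≡3=d (all mod 26).

vivid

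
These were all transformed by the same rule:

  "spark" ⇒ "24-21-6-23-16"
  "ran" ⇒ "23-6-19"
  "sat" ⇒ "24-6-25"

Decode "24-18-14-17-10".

smile

s is letter #19 and maps to 24: an offset of 5. Each letter is replaced by its alphabet position (a=1..z=26) + 5.
Decoding 24-18-14-17-10: 24→(24−5)÷1=19=s, 18→(18−5)÷1=13=m, 14→(14−5)÷1=9=i, 17→(17−5)÷1=12=l, 10→(10−5)÷1=5=e.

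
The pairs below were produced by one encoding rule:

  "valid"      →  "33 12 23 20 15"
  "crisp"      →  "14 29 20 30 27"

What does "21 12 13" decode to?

v is letter #22 and maps to 33: an offset of 11. Letters become their 1-based position plus 11 (so a→12, b→13, …).
Reversing it on 21 12 13: 21→(21−11)÷1=10=j, 12→(12−11)÷1=1=a, 13→(13−11)÷1=2=b.

jab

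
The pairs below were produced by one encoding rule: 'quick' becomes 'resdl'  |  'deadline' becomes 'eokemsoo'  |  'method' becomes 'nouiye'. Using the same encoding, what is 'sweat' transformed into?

The rule splits by letter class: vowels +10, consonants +1.
For sweat: s(cons)+1=t, w(cons)+1=x, e(vowel)+10=o, a(vowel)+10=k, t(cons)+1=u.

txoku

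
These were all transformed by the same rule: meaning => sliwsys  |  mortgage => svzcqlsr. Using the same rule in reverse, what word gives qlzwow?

The shift increases by 1 at each position, starting from +6: 6, 7, 8, ….
Decoding qlzwow: q−6=k, l−7=e, z−8=r, w−9=n, o−10=e, w−11=l.

kernel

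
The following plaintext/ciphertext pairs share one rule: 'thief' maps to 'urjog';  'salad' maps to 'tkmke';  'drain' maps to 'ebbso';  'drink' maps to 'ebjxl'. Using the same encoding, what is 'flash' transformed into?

gvbci

Shifts by position in thief: pos 0: t→u (+1), pos 1: h→r (+10), pos 2: i→j (+1), pos 3: e→o (+10) — repeating every 2. A repeating key of period 2 is used — shifts +1, +10 over and over.
On flash: f+1=g, l+10=v, a+1=b, s+10=c, h+1=i.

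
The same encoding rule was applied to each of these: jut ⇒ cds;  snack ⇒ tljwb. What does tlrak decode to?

Two steps: reverse the string, then apply a Caesar shift of +9.
Decoding tlrak: shift back: t−9=k, l−9=c, r−9=i, a−9=r, k−9=b → kcirb; then reverse → brick.

brick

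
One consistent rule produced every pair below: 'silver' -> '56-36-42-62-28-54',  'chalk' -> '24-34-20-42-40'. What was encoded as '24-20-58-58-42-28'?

s(#19)→56 and i(#9)→36: differences scale by 2, so n = 2·pos + 18. The formula is n = 2×(alphabet index, a=1) + 18.
Decoding 24-20-58-58-42-28: 24→(24−18)÷2=3=c, 20→(20−18)÷2=1=a, 58→(58−18)÷2=20=t, 58→(58−18)÷2=20=t, 42→(42−18)÷2=12=l, 28→(28−18)÷2=5=e.

cattle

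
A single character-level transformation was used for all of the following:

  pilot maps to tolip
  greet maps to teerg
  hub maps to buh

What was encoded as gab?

The word is simply reversed.
Reversing it on gab: then reverse → bag.

bag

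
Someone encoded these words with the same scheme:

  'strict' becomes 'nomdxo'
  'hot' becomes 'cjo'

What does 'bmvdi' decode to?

Compare letters: s→n is +21, t→o is +21, r→m is +21 — a constant shift. It's a constant shift of +21 (ROT21).
Decoding bmvdi: b−21=g, m−21=r, v−21=a, d−21=i, i−21=n.

grain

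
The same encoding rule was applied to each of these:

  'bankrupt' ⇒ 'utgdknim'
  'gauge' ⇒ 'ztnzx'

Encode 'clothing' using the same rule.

Each letter is shifted forward by 19 in the alphabet (a Caesar shift of +19).
For clothing: c+19=v, l+19=e, o+19=h, t+19=m, h+19=a, i+19=b, n+19=g, g+19=z.

vehmabgz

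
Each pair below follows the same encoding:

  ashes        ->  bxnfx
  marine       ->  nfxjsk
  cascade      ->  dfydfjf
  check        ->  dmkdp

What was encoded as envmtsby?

diplomat

Shifts by position in ashes: pos 0: a→b (+1), pos 1: s→x (+5), pos 2: h→n (+6), pos 3: e→f (+1), pos 4: s→x (+5) — repeating every 3. It's a Vigenère-style cipher with numeric key [1,5,6]: position i shifts by key[i mod 3].
Reversing it on envmtsby: e−1=d, n−5=i, v−6=p, m−1=l, t−5=o, s−6=m, b−1=a, y−5=t.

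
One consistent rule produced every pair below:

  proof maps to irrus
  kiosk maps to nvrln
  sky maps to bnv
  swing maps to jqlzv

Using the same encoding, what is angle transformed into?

The output letters match the input read backwards, each shifted +3: proof reversed is foorp. The word is reversed, then every letter is shifted forward by 3.
For angle: reverse → elgna; then shift: e+3=h, l+3=o, g+3=j, n+3=q, a+3=d.

hojqd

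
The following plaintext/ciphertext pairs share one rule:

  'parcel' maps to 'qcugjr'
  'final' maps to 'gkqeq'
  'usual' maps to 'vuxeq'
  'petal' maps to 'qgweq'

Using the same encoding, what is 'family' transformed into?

gcpmqe

In parcel: p→q is +1, a→c is +2, r→u is +3, c→g is +4 — the shift increases by 1 each position. The shift increases by 1 at each position, starting from +1: 1, 2, 3, ….
On family: f+1=g, a+2=c, m+3=p, i+4=m, l+5=q, y+6=e.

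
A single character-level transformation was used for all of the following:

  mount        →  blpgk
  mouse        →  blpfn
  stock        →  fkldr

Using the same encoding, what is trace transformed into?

m(12)→b(1) and o(14)→l(11) fit y≡5x+19 (mod 26); the inverse of 5 mod 26 is 21. Each letter's alphabet position (a=0..z=25) is mapped through 5·x+19 mod 26 — an affine cipher.
On trace: t(19)→5·19+19≡10=k; r(17)→5·17+19≡0=a; a(0)→5·0+19≡19=t; c(2)→5·2+19≡3=d; e(4)→5·4+19≡13=n (all mod 26).

katdn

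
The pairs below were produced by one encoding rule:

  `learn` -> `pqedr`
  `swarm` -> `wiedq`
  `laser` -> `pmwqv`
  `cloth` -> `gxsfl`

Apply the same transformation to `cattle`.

gmxfpq

It's a Vigenère-style cipher with numeric key [4,12]: position i shifts by key[i mod 2].
On cattle: c+4=g, a+12=m, t+4=x, t+12=f, l+4=p, e+12=q.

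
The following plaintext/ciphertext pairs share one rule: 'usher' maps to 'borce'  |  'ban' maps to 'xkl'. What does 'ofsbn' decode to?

The output letters match the input read backwards, each shifted +10: usher reversed is rehsu. Two steps: reverse the string, then apply a Caesar shift of +10.
Decoding ofsbn: shift back: o−10=e, f−10=v, s−10=i, b−10=r, n−10=d → evird; then reverse → drive.

drive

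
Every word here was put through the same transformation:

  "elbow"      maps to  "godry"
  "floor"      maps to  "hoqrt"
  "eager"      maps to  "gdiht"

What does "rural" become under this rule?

txtdn

Shifts by position in elbow: pos 0: e→g (+2), pos 1: l→o (+3), pos 2: b→d (+2), pos 3: o→r (+3) — repeating every 2. It's a Vigenère-style cipher with numeric key [2,3]: position i shifts by key[i mod 2].
On rural: r+2=t, u+3=x, r+2=t, a+3=d, l+2=n.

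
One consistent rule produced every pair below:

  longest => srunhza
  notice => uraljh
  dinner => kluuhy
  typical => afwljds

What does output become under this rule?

The shift depends on letter class: consonant l→s is +7, but vowel o→r is +3. Vowels shift forward by 3 and consonants shift forward by 7.
For output: o(vowel)+3=r, u(vowel)+3=x, t(cons)+7=a, p(cons)+7=w, u(vowel)+3=x, t(cons)+7=a.

rxawxa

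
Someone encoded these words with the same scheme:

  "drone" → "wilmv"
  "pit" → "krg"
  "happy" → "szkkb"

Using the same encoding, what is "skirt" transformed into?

hprig

Each letter is replaced by its mirror in the alphabet: a↔z, b↔y, c↔x, and so on (the Atbash cipher).
On skirt: s↔h, k↔p, i↔r, r↔i, t↔g.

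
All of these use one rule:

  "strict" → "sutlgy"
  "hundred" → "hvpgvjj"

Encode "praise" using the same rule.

In strict: s→s is +0, t→u is +1, r→t is +2, i→l is +3 — the shift increases by 1 each position. The shift increases by 1 at each position, starting from +0: 0, 1, 2, ….
Applying it to praise: p+0=p, r+1=s, a+2=c, i+3=l, s+4=w, e+5=j.

psclwj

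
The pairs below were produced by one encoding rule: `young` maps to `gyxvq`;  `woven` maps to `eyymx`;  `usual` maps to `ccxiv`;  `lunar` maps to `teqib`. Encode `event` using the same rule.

Shifts by position in young: pos 0: y→g (+8), pos 1: o→y (+10), pos 2: u→x (+3), pos 3: n→v (+8), pos 4: g→q (+10) — repeating every 3. It's a Vigenère-style cipher with numeric key [8,10,3]: position i shifts by key[i mod 3].
Applying it to event: e+8=m, v+10=f, e+3=h, n+8=v, t+10=d.

mfhvd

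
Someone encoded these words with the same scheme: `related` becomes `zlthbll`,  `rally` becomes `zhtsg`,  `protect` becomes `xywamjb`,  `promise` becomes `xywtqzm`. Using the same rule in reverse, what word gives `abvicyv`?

A repeating key of period 2 is used — shifts +8, +7 over and over.
Reversing it on abvicyv: a−8=s, b−7=u, v−8=n, i−7=b, c−8=u, y−7=r, v−8=n.

sunburn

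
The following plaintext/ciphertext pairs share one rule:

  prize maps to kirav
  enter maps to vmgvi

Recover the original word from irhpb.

Each pair mirrors across the alphabet (p↔k, r↔i, i↔r): positions sum to 25. Letters are reflected about the middle of the alphabet (position → 25−position): Atbash.
Undoing it on irhpb: i↔r, r↔i, h↔s, p↔k, b↔y.

risky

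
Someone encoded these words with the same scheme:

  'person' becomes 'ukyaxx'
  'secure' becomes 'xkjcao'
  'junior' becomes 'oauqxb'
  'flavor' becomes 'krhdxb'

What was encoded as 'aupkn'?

Letter i (0-indexed) is shifted by i+5, so successive shifts are 5, 6, 7, ….
Reversing it on aupkn: a−5=v, u−6=o, p−7=i, k−8=c, n−9=e.

voice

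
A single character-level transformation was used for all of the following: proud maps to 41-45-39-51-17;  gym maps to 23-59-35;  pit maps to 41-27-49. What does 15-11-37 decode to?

can

p(#16)→41 and r(#18)→45: differences scale by 2, so n = 2·pos + 9. With a=1..z=26, the number is 2·pos + 9.
Undoing it on 15-11-37: 15→(15−9)÷2=3=c, 11→(11−9)÷2=1=a, 37→(37−9)÷2=14=n.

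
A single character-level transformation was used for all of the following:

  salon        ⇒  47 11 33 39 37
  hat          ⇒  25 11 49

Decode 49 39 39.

s(#19)→47 and a(#1)→11: differences scale by 2, so n = 2·pos + 9. With a=1..z=26, the number is 2·pos + 9.
Reversing it on 49 39 39: 49→(49−9)÷2=20=t, 39→(39−9)÷2=15=o, 39→(39−9)÷2=15=o.

too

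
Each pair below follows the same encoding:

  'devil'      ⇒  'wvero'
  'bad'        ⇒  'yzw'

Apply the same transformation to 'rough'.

Each pair mirrors across the alphabet (d↔w, e↔v, v↔e): positions sum to 25. Letters are reflected about the middle of the alphabet (position → 25−position): Atbash.
Applying it to rough: r↔i, o↔l, u↔f, g↔t, h↔s.

ilfts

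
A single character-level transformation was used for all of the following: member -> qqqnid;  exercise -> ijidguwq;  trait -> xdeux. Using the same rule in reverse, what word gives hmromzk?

dancing

Shifts by position in member: pos 0: m→q (+4), pos 1: e→q (+12), pos 2: m→q (+4), pos 3: b→n (+12) — repeating every 2. It's a Vigenère-style cipher with numeric key [4,12]: position i shifts by key[i mod 2].
Reversing it on hmromzk: h−4=d, m−12=a, r−4=n, o−12=c, m−4=i, z−12=n, k−4=g.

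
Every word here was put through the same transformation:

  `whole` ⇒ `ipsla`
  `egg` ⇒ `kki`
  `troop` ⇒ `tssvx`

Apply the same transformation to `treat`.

The word is reversed, then every letter is shifted forward by 4.
Applying it to treat: reverse → taert; then shift: t+4=x, a+4=e, e+4=i, r+4=v, t+4=x.

xeivx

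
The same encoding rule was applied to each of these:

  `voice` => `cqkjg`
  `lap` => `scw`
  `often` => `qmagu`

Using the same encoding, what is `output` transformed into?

The rule splits by letter class: vowels +2, consonants +7.
Applying it to output: o(vowel)+2=q, u(vowel)+2=w, t(cons)+7=a, p(cons)+7=w, u(vowel)+2=w, t(cons)+7=a.

qwawwa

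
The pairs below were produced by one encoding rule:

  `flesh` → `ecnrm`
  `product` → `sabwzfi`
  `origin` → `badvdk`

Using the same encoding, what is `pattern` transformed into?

f(5)→e(4) and l(11)→c(2) fit y≡17x+23 (mod 26); the inverse of 17 mod 26 is 23. This is an affine cipher: with a=0,…,z=25, each position x becomes (17x+23) mod 26.
On pattern: p(15)→17·15+23≡18=s; a(0)→17·0+23≡23=x; t(19)→17·19+23≡8=i; t(19)→17·19+23≡8=i; e(4)→17·4+23≡13=n; r(17)→17·17+23≡0=a; n(13)→17·13+23≡10=k (all mod 26).

sxiinak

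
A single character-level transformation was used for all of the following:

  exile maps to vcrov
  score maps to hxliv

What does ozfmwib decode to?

laundry

Each letter is replaced by its mirror in the alphabet: a↔z, b↔y, c↔x, and so on (the Atbash cipher).
Decoding ozfmwib: o↔l, z↔a, f↔u, m↔n, w↔d, i↔r, b↔y.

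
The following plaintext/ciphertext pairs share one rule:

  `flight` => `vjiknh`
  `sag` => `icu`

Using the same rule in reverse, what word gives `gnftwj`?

The output letters match the input read backwards, each shifted +2: flight reversed is thgilf. Two steps: reverse the string, then apply a Caesar shift of +2.
Undoing it on gnftwj: shift back: g−2=e, n−2=l, f−2=d, t−2=r, w−2=u, j−2=h → eldruh; then reverse → hurdle.

hurdle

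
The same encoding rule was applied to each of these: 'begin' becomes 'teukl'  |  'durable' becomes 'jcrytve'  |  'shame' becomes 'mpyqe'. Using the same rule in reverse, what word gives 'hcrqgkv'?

turmoil

Each letter's alphabet position (a=0..z=25) is mapped through 21·x+24 mod 26 — an affine cipher.
Undoing it on hcrqgkv: h(7)→5·(7−24)≡19=t; c(2)→5·(2−24)≡20=u; r(17)→5·(17−24)≡17=r; q(16)→5·(16−24)≡12=m; g(6)→5·(6−24)≡14=o; k(10)→5·(10−24)≡8=i; v(21)→5·(21−24)≡11=l (all mod 26).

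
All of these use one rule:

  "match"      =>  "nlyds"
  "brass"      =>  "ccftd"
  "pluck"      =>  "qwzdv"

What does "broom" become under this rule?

It's a Vigenère-style cipher with numeric key [1,11,5]: position i shifts by key[i mod 3].
Applying it to broom: b+1=c, r+11=c, o+5=t, o+1=p, m+11=x.

cctpx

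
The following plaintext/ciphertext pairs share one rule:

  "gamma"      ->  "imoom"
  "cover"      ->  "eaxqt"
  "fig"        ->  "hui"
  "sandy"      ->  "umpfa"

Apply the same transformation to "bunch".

dgpej

Two shifts are in play — +12 for a/e/i/o/u, +2 for every other letter.
On bunch: b(cons)+2=d, u(vowel)+12=g, n(cons)+2=p, c(cons)+2=e, h(cons)+2=j.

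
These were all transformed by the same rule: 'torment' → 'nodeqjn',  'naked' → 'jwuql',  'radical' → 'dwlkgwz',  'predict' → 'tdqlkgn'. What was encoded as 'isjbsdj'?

sunburn

t(19)→n(13) and o(14)→o(14) fit y≡5x+22 (mod 26); the inverse of 5 mod 26 is 21. Treating letters as 0–25, the rule is x ↦ 5x + 22 (mod 26).
Reversing it on isjbsdj: i(8)→21·(8−22)≡18=s; s(18)→21·(18−22)≡20=u; j(9)→21·(9−22)≡13=n; b(1)→21·(1−22)≡1=b; s(18)→21·(18−22)≡20=u; d(3)→21·(3−22)≡17=r; j(9)→21·(9−22)≡13=n (all mod 26).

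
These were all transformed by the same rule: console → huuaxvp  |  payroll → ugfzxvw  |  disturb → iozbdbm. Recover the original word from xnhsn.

shake

In console: c→h is +5, o→u is +6, n→u is +7, s→a is +8 — the shift increases by 1 each position. Each letter shifts forward by (position + 5), i.e. 5, 6, 7, … — the shift grows by one for each successive letter.
Undoing it on xnhsn: x−5=s, n−6=h, h−7=a, s−8=k, n−9=e.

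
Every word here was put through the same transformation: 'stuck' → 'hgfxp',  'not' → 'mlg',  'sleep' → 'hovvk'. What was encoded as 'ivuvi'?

Each pair mirrors across the alphabet (s↔h, t↔g, u↔f): positions sum to 25. Letters are reflected about the middle of the alphabet (position → 25−position): Atbash.
Decoding ivuvi: i↔r, v↔e, u↔f, v↔e, i↔r.

refer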